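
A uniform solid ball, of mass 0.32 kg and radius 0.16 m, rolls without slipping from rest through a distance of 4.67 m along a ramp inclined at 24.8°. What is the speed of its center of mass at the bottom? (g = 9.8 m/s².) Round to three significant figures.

v ≈ 5.24 m/s

For this body I = (2/5)MR², i.e. k = I/(MR²) = 0.4.
The rolling condition ω = v/R makes the rotational term ½I(v/R)² = ½kMv², so KE_total = ½(1+k)Mv² = (7/10)Mv².
The vertical drop is h = L sinθ = 4.67 × sin24.8° = 1.959 m.
Energy conservation: Mgh = (7/10)Mv², so v = √(2gh/(1+k)) = √(2 × 9.8 × 1.959 / 1.4) ≈ 5.24 m/s.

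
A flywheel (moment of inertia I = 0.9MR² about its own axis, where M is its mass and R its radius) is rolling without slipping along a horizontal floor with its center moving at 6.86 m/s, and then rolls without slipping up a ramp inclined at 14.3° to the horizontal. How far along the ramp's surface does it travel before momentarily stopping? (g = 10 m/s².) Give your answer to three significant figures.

With I = 0.9MR², the ratio k = I/(MR²) is 0.9.
Since it rolls without slipping, ω = v/R and KE = ½Mv² + ½Iω² = ½(1+k)Mv² = (19/20)Mv².
Setting this equal to Mgh gives the vertical rise h = (1+k)v₀²/(2g) = 1.9×6.86²/(2×10) = 4.471 m.
The distance along the slope is d = h/sinθ = 4.471/sin14.3° ≈ 18.1 m.

d ≈ 18.1 m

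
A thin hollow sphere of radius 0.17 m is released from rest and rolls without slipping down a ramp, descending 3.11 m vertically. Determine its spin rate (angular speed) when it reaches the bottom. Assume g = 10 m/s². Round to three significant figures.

ω ≈ 35.9 rad/s

With I = (2/3)MR², the ratio k = I/(MR²) is 2/3.
Since it rolls without slipping, ω = v/R and KE = ½Mv² + ½Iω² = ½(1+k)Mv² = (5/6)Mv².
Energy conservation Mgh = ½(1+k)Mv² gives v = √(2gh/(1+k)) = √(2 × 10 × 3.11 / 1.667) = 6.109 m/s.
The angular speed follows from ω = v/R = 6.109/0.17 ≈ 35.9 rad/s.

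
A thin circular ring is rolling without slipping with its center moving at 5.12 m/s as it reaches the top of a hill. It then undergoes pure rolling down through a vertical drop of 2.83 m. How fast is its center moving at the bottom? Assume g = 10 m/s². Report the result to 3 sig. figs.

v ≈ 7.38 m/s

The moment of inertia is MR², giving k ≡ I/(MR²) = 1.
Since it rolls without slipping, ω = v/R and KE = ½Mv² + ½Iω² = ½(1+k)Mv² = Mv².
Energy conservation: Mv₀² + Mgh = Mv², so v² = v₀² + 2gh/(1+k).
v = √(5.12² + 2×10×2.83/2) = √54.51 ≈ 7.38 m/s.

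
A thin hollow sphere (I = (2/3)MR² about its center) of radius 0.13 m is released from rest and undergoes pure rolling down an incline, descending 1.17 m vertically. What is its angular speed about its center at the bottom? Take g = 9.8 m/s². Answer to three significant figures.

With I = (2/3)MR², the ratio k = I/(MR²) is 2/3.
Pure rolling means v = ωR; then KE = ½Mv² + ½I(v/R)² = ½(1+k)Mv² = (5/6)Mv².
Energy conservation Mgh = ½(1+k)Mv² gives v = √(2gh/(1+k)) = √(2 × 9.8 × 1.17 / 1.667) = 3.709 m/s.
The angular speed follows from ω = v/R = 3.709/0.13 ≈ 28.5 rad/s.

ω ≈ 28.5 rad/s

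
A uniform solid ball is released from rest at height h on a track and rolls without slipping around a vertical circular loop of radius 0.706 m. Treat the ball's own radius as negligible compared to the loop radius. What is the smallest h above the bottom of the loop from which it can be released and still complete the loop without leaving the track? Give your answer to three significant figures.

h_min ≈ 1.91 m

Here I = (2/5)MR², so the shape factor k = I/(MR²) = 0.4.
At the top of the loop, the minimum-contact condition is Mg = Mv_top²/r, so v_top² = gr.
With ω = v/R, the kinetic energy at speed v is ½(1+k)Mv² = (7/10)Mv².
Energy conservation from release (height h) to the top (height 2r): Mgh = Mg(2r) + (7/10)M·gr.
Thus h_min = 2r + (1+k)r/2 = r(2 + 1.4/2) = 0.706 × 2.7 ≈ 1.91 m.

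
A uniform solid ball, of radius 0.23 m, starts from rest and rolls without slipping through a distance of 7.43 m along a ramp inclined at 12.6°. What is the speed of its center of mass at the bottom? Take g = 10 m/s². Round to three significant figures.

With I = (2/5)MR², the ratio k = I/(MR²) is 0.4.
Since it rolls without slipping, ω = v/R and KE = ½Mv² + ½Iω² = ½(1+k)Mv² = (7/10)Mv².
The vertical drop is h = L sinθ = 7.43 × sin12.6° = 1.621 m.
Setting Mgh = (7/10)Mv² gives v = √(2gh/(1+k)) = √(2·10·1.621/1.4) ≈ 4.81 m/s.

v ≈ 4.81 m/s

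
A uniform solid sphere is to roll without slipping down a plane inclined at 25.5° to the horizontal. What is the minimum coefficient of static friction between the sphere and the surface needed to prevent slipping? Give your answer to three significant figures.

The moment of inertia is (2/5)MR², giving k ≡ I/(MR²) = 0.4.
Newton's second law down the slope: Mg sinθ − f = Ma. The torque equation fR = Iα (with α = a/R) gives f = kMa.
These give a = g sinθ/(1+k) and the required friction f = kMg sinθ/(1+k).
The normal force is N = Mg cosθ, so μ_min = f/N = k tanθ/(1+k).
μ_min = 0.4 × tan25.5° / 1.4 ≈ 0.136.

μ_min ≈ 0.136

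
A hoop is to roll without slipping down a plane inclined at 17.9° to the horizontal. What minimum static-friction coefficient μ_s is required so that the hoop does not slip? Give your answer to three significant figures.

The moment of inertia is MR², giving k ≡ I/(MR²) = 1.
Newton's second law down the slope: Mg sinθ − f = Ma. The torque equation fR = Iα (with α = a/R) gives f = kMa.
These give a = g sinθ/(1+k) and the required friction f = kMg sinθ/(1+k).
The normal force is N = Mg cosθ, so μ_min = f/N = k tanθ/(1+k).
μ_min = 1 × tan17.9° / 2 ≈ 0.161.

μ_min ≈ 0.161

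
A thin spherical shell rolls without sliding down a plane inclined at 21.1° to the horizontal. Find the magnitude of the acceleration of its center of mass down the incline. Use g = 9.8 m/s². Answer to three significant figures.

a ≈ 2.12 m/s²

Here I = (2/3)MR², so the shape factor k = I/(MR²) = 2/3.
Translational: Mg sinθ − f = Ma. Rotational about the CM: fR = Iα = kMRa, so f = kMa.
Eliminating f: Mg sinθ = (1+k)Ma, so a = g sinθ/(1+k) = 9.8 × sin21.1° / 1.667 ≈ 2.12 m/s².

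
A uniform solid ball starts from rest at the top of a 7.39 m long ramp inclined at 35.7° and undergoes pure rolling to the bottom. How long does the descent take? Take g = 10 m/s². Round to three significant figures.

For this body I = (2/5)MR², i.e. k = I/(MR²) = 0.4.
Along the incline Mg sinθ − f = Ma, and torque about the center fR = Iα = kMR²(a/R) gives f = kMa.
Hence a = g sinθ/(1+k) = 10×sin35.7°/1.4 = 4.168 m/s².
With constant a from rest, t = √(2L/a) = √(2·7.39/4.168) ≈ 1.88 s.

t ≈ 1.88 s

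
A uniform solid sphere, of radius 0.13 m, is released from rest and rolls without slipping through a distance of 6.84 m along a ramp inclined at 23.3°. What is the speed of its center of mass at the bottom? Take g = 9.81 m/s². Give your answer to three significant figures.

For this body I = (2/5)MR², i.e. k = I/(MR²) = 0.4.
Rolling without slipping gives ω = v/R, so the total kinetic energy is ½Mv² + ½Iω² = ½(1+k)Mv² = (7/10)Mv².
The vertical drop is h = L sinθ = 6.84 × sin23.3° = 2.706 m.
Energy conservation: Mgh = (7/10)Mv², so v = √(2gh/(1+k)) = √(2 × 9.81 × 2.706 / 1.4) ≈ 6.16 m/s.

v ≈ 6.16 m/s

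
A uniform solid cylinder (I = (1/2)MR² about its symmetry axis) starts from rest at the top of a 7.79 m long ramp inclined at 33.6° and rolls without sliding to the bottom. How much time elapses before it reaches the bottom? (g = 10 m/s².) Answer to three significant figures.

For this body I = (1/2)MR², i.e. k = I/(MR²) = 0.5.
Newton's second law down the slope: Mg sinθ − f = Ma. The torque equation fR = Iα (with α = a/R) gives f = kMa.
Hence a = g sinθ/(1+k) = 10×sin33.6°/1.5 = 3.689 m/s².
Starting from rest, L = ½at², so t = √(2L/a) = √(2×7.79/3.689) ≈ 2.06 s.

t ≈ 2.06 s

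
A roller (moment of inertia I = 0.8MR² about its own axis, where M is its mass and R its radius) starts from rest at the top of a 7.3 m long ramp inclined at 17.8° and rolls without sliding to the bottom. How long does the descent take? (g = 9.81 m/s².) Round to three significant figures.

Here I = 0.8MR², so the shape factor k = I/(MR²) = 0.8.
Newton's second law down the slope: Mg sinθ − f = Ma. The torque equation fR = Iα (with α = a/R) gives f = kMa.
Hence a = g sinθ/(1+k) = 9.81×sin17.8°/1.8 = 1.666 m/s².
Starting from rest, L = ½at², so t = √(2L/a) = √(2×7.3/1.666) ≈ 2.96 s.

t ≈ 2.96 s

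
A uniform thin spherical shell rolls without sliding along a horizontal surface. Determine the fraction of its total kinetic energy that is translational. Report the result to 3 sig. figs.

fraction ≈ 0.600

The moment of inertia is (2/3)MR², giving k ≡ I/(MR²) = 2/3.
Since ω = v/R, the translational part is ½Mv² and the rotational part is ½I(v/R)² = ½kMv²; the total is ½(1+k)Mv².
The translational fraction is therefore 1/(1+k) = 1/1.667 ≈ 0.600.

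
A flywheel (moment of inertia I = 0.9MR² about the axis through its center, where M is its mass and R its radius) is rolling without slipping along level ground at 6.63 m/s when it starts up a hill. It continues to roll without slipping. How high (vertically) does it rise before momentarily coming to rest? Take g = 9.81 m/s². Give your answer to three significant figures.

With I = 0.9MR², the ratio k = I/(MR²) is 0.9.
The rolling condition ω = v/R makes the rotational term ½I(v/R)² = ½kMv², so KE_total = ½(1+k)Mv² = (19/20)Mv².
At the top the kinetic energy is zero, so (19/20)Mv₀² = Mgh.
Thus h = (1+k)v₀²/(2g) = 1.9 × 6.63² / (2 × 9.81) ≈ 4.26 m.

h ≈ 4.26 m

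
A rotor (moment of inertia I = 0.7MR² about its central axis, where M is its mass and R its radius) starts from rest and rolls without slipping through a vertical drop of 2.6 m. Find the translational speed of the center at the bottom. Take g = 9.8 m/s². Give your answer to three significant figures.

For this body I = 0.7MR², i.e. k = I/(MR²) = 0.7.
The rolling condition ω = v/R makes the rotational term ½I(v/R)² = ½kMv², so KE_total = ½(1+k)Mv² = (17/20)Mv².
Energy conservation: Mgh = (17/20)Mv², so v = √(2gh/(1+k)) = √(2 × 9.8 × 2.6 / 1.7) ≈ 5.48 m/s.

v ≈ 5.48 m/s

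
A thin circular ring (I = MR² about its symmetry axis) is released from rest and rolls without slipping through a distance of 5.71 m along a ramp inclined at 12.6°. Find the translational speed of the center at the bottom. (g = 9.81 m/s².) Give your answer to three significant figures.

For this body I = MR², i.e. k = I/(MR²) = 1.
The rolling condition ω = v/R makes the rotational term ½I(v/R)² = ½kMv², so KE_total = ½(1+k)Mv² = Mv².
The vertical drop is h = L sinθ = 5.71 × sin12.6° = 1.246 m.
Setting Mgh = Mv² gives v = √(2gh/(1+k)) = √(2·9.81·1.246/2) ≈ 3.50 m/s.

v ≈ 3.50 m/s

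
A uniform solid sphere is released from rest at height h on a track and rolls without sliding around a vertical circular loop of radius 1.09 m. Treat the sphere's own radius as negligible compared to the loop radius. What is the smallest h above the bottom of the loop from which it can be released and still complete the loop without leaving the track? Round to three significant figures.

The moment of inertia is (2/5)MR², giving k ≡ I/(MR²) = 0.4.
At the top of the loop, the minimum-contact condition is Mg = Mv_top²/r, so v_top² = gr.
With ω = v/R, the kinetic energy at speed v is ½(1+k)Mv² = (7/10)Mv².
Energy conservation from release (height h) to the top (height 2r): Mgh = Mg(2r) + (7/10)M·gr.
Thus h_min = 2r + (1+k)r/2 = r(2 + 1.4/2) = 1.09 × 2.7 ≈ 2.94 m.

h_min ≈ 2.94 m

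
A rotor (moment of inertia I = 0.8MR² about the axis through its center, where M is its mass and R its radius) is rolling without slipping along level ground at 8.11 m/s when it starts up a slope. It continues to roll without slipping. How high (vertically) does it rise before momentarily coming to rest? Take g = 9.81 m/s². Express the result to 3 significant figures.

For this body I = 0.8MR², i.e. k = I/(MR²) = 0.8.
Rolling without slipping gives ω = v/R, so the total kinetic energy is ½Mv² + ½Iω² = ½(1+k)Mv² = (9/10)Mv².
At the top the kinetic energy is zero, so (9/10)Mv₀² = Mgh.
Thus h = (1+k)v₀²/(2g) = 1.8 × 8.11² / (2 × 9.81) ≈ 6.03 m.

h ≈ 6.03 m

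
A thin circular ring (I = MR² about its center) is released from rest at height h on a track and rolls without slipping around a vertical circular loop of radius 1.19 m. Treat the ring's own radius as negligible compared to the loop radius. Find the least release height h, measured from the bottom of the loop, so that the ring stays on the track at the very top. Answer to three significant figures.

h_min ≈ 3.57 m

The moment of inertia is MR², giving k ≡ I/(MR²) = 1.
At the top, contact is just lost when gravity alone supplies the centripetal force: Mg = Mv_top²/r, i.e. v_top² = gr.
With ω = v/R, the kinetic energy at speed v is ½(1+k)Mv² = Mv².
Energy conservation from release (height h) to the top (height 2r): Mgh = Mg(2r) + M·gr.
Thus h_min = 2r + (1+k)r/2 = r(2 + 2/2) = 1.19 × 3 ≈ 3.57 m.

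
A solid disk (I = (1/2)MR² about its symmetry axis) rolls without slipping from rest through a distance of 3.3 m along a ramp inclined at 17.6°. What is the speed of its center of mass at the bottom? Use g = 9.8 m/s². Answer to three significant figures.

The moment of inertia is (1/2)MR², giving k ≡ I/(MR²) = 0.5.
Pure rolling means v = ωR; then KE = ½Mv² + ½I(v/R)² = ½(1+k)Mv² = (3/4)Mv².
The vertical drop is h = L sinθ = 3.3 × sin17.6° = 0.9978 m.
Energy conservation: Mgh = (3/4)Mv², so v = √(2gh/(1+k)) = √(2 × 9.8 × 0.9978 / 1.5) ≈ 3.61 m/s.

v ≈ 3.61 m/s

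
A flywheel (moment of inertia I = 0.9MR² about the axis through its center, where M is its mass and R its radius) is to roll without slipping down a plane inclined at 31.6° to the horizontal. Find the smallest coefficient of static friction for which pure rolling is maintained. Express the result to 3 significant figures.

With I = 0.9MR², the ratio k = I/(MR²) is 0.9.
Along the incline Mg sinθ − f = Ma, and torque about the center fR = Iα = kMR²(a/R) gives f = kMa.
These give a = g sinθ/(1+k) and the required friction f = kMg sinθ/(1+k).
With N = Mg cosθ, the no-slip condition f ≤ μN gives μ_min = f/N = k tanθ/(1+k).
μ_min = 0.9 × tan31.6° / 1.9 ≈ 0.291.

μ_min ≈ 0.291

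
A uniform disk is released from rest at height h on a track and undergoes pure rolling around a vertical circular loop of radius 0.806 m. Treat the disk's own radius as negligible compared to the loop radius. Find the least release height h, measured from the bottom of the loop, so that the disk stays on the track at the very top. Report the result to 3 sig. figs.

The moment of inertia is (1/2)MR², giving k ≡ I/(MR²) = 0.5.
At the top, contact is just lost when gravity alone supplies the centripetal force: Mg = Mv_top²/r, i.e. v_top² = gr.
With ω = v/R, the kinetic energy at speed v is ½(1+k)Mv² = (3/4)Mv².
Energy conservation from release (height h) to the top (height 2r): Mgh = Mg(2r) + (3/4)M·gr.
Thus h_min = 2r + (1+k)r/2 = r(2 + 1.5/2) = 0.806 × 2.75 ≈ 2.22 m.

h_min ≈ 2.22 m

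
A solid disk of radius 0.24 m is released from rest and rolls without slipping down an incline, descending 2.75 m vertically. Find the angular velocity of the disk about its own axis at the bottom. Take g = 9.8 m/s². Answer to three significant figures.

ω ≈ 25.0 rad/s

Here I = (1/2)MR², so the shape factor k = I/(MR²) = 0.5.
Pure rolling means v = ωR; then KE = ½Mv² + ½I(v/R)² = ½(1+k)Mv² = (3/4)Mv².
Energy conservation Mgh = ½(1+k)Mv² gives v = √(2gh/(1+k)) = √(2 × 9.8 × 2.75 / 1.5) = 5.994 m/s.
The angular speed follows from ω = v/R = 5.994/0.24 ≈ 25.0 rad/s.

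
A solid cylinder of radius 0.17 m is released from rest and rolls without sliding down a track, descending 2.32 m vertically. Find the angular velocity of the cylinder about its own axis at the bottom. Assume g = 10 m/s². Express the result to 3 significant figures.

The moment of inertia is (1/2)MR², giving k ≡ I/(MR²) = 0.5.
The rolling condition ω = v/R makes the rotational term ½I(v/R)² = ½kMv², so KE_total = ½(1+k)Mv² = (3/4)Mv².
Energy conservation Mgh = ½(1+k)Mv² gives v = √(2gh/(1+k)) = √(2 × 10 × 2.32 / 1.5) = 5.562 m/s.
The angular speed follows from ω = v/R = 5.562/0.17 ≈ 32.7 rad/s.

ω ≈ 32.7 rad/s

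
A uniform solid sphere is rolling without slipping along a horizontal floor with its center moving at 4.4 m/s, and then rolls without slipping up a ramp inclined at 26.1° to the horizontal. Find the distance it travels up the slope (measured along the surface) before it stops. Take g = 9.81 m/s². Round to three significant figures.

d ≈ 3.14 m

With I = (2/5)MR², the ratio k = I/(MR²) is 0.4.
Since it rolls without slipping, ω = v/R and KE = ½Mv² + ½Iω² = ½(1+k)Mv² = (7/10)Mv².
Setting this equal to Mgh gives the vertical rise h = (1+k)v₀²/(2g) = 1.4×4.4²/(2×9.81) = 1.381 m.
The distance along the slope is d = h/sinθ = 1.381/sin26.1° ≈ 3.14 m.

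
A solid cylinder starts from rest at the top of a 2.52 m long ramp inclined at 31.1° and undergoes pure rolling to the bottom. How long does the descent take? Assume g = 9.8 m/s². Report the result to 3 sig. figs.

t ≈ 1.22 s

With I = (1/2)MR², the ratio k = I/(MR²) is 0.5.
Along the incline Mg sinθ − f = Ma, and torque about the center fR = Iα = kMR²(a/R) gives f = kMa.
Hence a = g sinθ/(1+k) = 9.8×sin31.1°/1.5 = 3.375 m/s².
Starting from rest, L = ½at², so t = √(2L/a) = √(2×2.52/3.375) ≈ 1.22 s.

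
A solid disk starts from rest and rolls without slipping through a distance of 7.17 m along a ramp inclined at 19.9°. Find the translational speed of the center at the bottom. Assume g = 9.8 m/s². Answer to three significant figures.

Here I = (1/2)MR², so the shape factor k = I/(MR²) = 0.5.
Rolling without slipping gives ω = v/R, so the total kinetic energy is ½Mv² + ½Iω² = ½(1+k)Mv² = (3/4)Mv².
The vertical drop is h = L sinθ = 7.17 × sin19.9° = 2.441 m.
Setting Mgh = (3/4)Mv² gives v = √(2gh/(1+k)) = √(2·9.8·2.441/1.5) ≈ 5.65 m/s.

v ≈ 5.65 m/s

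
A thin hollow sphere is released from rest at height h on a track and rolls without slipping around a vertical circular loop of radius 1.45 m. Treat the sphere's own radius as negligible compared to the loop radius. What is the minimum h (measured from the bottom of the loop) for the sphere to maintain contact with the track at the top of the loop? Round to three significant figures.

h_min ≈ 4.11 m

Here I = (2/3)MR², so the shape factor k = I/(MR²) = 2/3.
At the top, contact is just lost when gravity alone supplies the centripetal force: Mg = Mv_top²/r, i.e. v_top² = gr.
With ω = v/R, the kinetic energy at speed v is ½(1+k)Mv² = (5/6)Mv².
Energy conservation from release (height h) to the top (height 2r): Mgh = Mg(2r) + (5/6)M·gr.
Thus h_min = 2r + (1+k)r/2 = r(2 + 1.667/2) = 1.45 × 2.833 ≈ 4.11 m.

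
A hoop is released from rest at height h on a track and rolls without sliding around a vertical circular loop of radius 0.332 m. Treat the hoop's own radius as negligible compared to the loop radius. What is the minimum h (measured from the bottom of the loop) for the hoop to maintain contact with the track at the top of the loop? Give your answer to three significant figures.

With I = MR², the ratio k = I/(MR²) is 1.
At the top, contact is just lost when gravity alone supplies the centripetal force: Mg = Mv_top²/r, i.e. v_top² = gr.
With ω = v/R, the kinetic energy at speed v is ½(1+k)Mv² = Mv².
Energy conservation from release (height h) to the top (height 2r): Mgh = Mg(2r) + M·gr.
Thus h_min = 2r + (1+k)r/2 = r(2 + 2/2) = 0.332 × 3 ≈ 0.996 m.

h_min ≈ 0.996 m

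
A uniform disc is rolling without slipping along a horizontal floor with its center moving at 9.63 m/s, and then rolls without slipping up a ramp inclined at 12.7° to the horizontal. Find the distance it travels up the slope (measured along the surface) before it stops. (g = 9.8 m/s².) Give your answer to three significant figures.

Here I = (1/2)MR², so the shape factor k = I/(MR²) = 0.5.
Rolling without slipping gives ω = v/R, so the total kinetic energy is ½Mv² + ½Iω² = ½(1+k)Mv² = (3/4)Mv².
Setting this equal to Mgh gives the vertical rise h = (1+k)v₀²/(2g) = 1.5×9.63²/(2×9.8) = 7.097 m.
Along the incline, d = h/sinθ = 7.097/sin12.7° ≈ 32.3 m.

d ≈ 32.3 m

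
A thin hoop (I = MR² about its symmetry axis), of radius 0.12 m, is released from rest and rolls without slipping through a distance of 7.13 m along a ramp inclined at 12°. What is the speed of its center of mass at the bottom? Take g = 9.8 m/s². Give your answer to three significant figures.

v ≈ 3.81 m/s

Here I = MR², so the shape factor k = I/(MR²) = 1.
Pure rolling means v = ωR; then KE = ½Mv² + ½I(v/R)² = ½(1+k)Mv² = Mv².
The vertical drop is h = L sinθ = 7.13 × sin12° = 1.482 m.
Setting Mgh = Mv² gives v = √(2gh/(1+k)) = √(2·9.8·1.482/2) ≈ 3.81 m/s.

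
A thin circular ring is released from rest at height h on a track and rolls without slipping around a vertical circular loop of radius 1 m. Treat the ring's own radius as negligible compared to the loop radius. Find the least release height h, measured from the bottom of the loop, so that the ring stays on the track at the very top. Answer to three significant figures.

For this body I = MR², i.e. k = I/(MR²) = 1.
At the top of the loop, the minimum-contact condition is Mg = Mv_top²/r, so v_top² = gr.
With ω = v/R, the kinetic energy at speed v is ½(1+k)Mv² = Mv².
Energy conservation from release (height h) to the top (height 2r): Mgh = Mg(2r) + M·gr.
Thus h_min = 2r + (1+k)r/2 = r(2 + 2/2) = 1 × 3 ≈ 3.00 m.

h_min ≈ 3.00 m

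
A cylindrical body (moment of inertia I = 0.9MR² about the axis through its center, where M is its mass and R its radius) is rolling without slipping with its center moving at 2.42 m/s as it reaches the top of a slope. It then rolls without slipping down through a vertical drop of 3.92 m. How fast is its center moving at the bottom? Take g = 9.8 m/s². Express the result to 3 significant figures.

v ≈ 6.80 m/s

With I = 0.9MR², the ratio k = I/(MR²) is 0.9.
Rolling without slipping gives ω = v/R, so the total kinetic energy is ½Mv² + ½Iω² = ½(1+k)Mv² = (19/20)Mv².
Energy conservation: (19/20)Mv₀² + Mgh = (19/20)Mv², so v² = v₀² + 2gh/(1+k).
v = √(2.42² + 2×9.8×3.92/1.9) = √46.29 ≈ 6.80 m/s.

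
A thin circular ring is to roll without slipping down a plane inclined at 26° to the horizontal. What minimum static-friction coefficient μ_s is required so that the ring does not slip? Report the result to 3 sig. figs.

μ_min ≈ 0.244

With I = MR², the ratio k = I/(MR²) is 1.
Translational: Mg sinθ − f = Ma. Rotational about the CM: fR = Iα = kMRa, so f = kMa.
These give a = g sinθ/(1+k) and the required friction f = kMg sinθ/(1+k).
With N = Mg cosθ, the no-slip condition f ≤ μN gives μ_min = f/N = k tanθ/(1+k).
μ_min = 1 × tan26° / 2 ≈ 0.244.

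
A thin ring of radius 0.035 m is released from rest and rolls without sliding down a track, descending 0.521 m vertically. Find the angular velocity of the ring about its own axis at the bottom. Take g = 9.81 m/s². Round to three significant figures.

ω ≈ 64.6 rad/s

Here I = MR², so the shape factor k = I/(MR²) = 1.
Rolling without slipping gives ω = v/R, so the total kinetic energy is ½Mv² + ½Iω² = ½(1+k)Mv² = Mv².
Energy conservation Mgh = ½(1+k)Mv² gives v = √(2gh/(1+k)) = √(2 × 9.81 × 0.521 / 2) = 2.261 m/s.
Then ω = v/R = 2.261 / 0.035 ≈ 64.6 rad/s.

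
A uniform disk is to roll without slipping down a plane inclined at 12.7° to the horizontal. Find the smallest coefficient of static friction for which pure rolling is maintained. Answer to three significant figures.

μ_min ≈ 0.0751

Here I = (1/2)MR², so the shape factor k = I/(MR²) = 0.5.
Newton's second law down the slope: Mg sinθ − f = Ma. The torque equation fR = Iα (with α = a/R) gives f = kMa.
These give a = g sinθ/(1+k) and the required friction f = kMg sinθ/(1+k).
The normal force is N = Mg cosθ, so μ_min = f/N = k tanθ/(1+k).
μ_min = 0.5 × tan12.7° / 1.5 ≈ 0.0751.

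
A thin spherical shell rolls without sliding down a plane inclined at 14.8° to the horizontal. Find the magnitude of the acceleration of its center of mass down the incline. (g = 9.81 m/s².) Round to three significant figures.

a ≈ 1.50 m/s²

With I = (2/3)MR², the ratio k = I/(MR²) is 2/3.
Newton's second law down the slope: Mg sinθ − f = Ma. The torque equation fR = Iα (with α = a/R) gives f = kMa.
Eliminating f: Mg sinθ = (1+k)Ma, so a = g sinθ/(1+k) = 9.81 × sin14.8° / 1.667 ≈ 1.50 m/s².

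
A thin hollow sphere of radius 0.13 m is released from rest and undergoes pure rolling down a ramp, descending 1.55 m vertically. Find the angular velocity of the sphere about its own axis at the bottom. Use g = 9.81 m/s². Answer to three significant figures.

ω ≈ 32.9 rad/s

With I = (2/3)MR², the ratio k = I/(MR²) is 2/3.
Rolling without slipping gives ω = v/R, so the total kinetic energy is ½Mv² + ½Iω² = ½(1+k)Mv² = (5/6)Mv².
Energy conservation Mgh = ½(1+k)Mv² gives v = √(2gh/(1+k)) = √(2 × 9.81 × 1.55 / 1.667) = 4.272 m/s.
The angular speed follows from ω = v/R = 4.272/0.13 ≈ 32.9 rad/s.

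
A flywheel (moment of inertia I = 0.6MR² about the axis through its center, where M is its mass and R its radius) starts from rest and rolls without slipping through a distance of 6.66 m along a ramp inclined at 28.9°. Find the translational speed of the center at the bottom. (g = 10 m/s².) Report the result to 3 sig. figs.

Here I = 0.6MR², so the shape factor k = I/(MR²) = 0.6.
Rolling without slipping gives ω = v/R, so the total kinetic energy is ½Mv² + ½Iω² = ½(1+k)Mv² = (4/5)Mv².
The vertical drop is h = L sinθ = 6.66 × sin28.9° = 3.219 m.
Energy conservation: Mgh = (4/5)Mv², so v = √(2gh/(1+k)) = √(2 × 10 × 3.219 / 1.6) ≈ 6.34 m/s.

v ≈ 6.34 m/s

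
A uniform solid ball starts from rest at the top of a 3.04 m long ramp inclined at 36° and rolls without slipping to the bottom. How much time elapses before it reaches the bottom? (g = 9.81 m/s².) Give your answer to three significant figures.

t ≈ 1.21 s

With I = (2/5)MR², the ratio k = I/(MR²) is 0.4.
Newton's second law down the slope: Mg sinθ − f = Ma. The torque equation fR = Iα (with α = a/R) gives f = kMa.
Hence a = g sinθ/(1+k) = 9.81×sin36°/1.4 = 4.119 m/s².
With constant a from rest, t = √(2L/a) = √(2·3.04/4.119) ≈ 1.21 s.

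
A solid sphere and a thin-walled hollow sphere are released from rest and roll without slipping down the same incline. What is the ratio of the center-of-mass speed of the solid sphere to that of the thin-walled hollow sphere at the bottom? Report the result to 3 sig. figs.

v_ratio ≈ 1.09

Each satisfies Mgh = ½(1+k)Mv² with k = I/(MR²), so v ∝ 1/√(1+k).
For the solid sphere k = 0.4; for the thin-walled hollow sphere k = 2/3.
v₁/v₂ = √((1+k₂)/(1+k₁)) = √(1.667/1.4) ≈ 1.09.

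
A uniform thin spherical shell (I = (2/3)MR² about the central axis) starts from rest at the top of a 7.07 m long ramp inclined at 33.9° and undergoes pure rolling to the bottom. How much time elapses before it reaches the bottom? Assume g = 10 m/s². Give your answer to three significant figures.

The moment of inertia is (2/3)MR², giving k ≡ I/(MR²) = 2/3.
Newton's second law down the slope: Mg sinθ − f = Ma. The torque equation fR = Iα (with α = a/R) gives f = kMa.
Hence a = g sinθ/(1+k) = 10×sin33.9°/1.667 = 3.346 m/s².
With constant a from rest, t = √(2L/a) = √(2·7.07/3.346) ≈ 2.06 s.

t ≈ 2.06 s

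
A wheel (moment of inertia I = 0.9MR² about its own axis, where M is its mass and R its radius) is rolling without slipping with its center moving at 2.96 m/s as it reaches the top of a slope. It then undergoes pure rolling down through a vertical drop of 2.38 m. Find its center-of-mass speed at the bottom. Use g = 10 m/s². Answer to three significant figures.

v ≈ 5.82 m/s

The moment of inertia is 0.9MR², giving k ≡ I/(MR²) = 0.9.
Pure rolling means v = ωR; then KE = ½Mv² + ½I(v/R)² = ½(1+k)Mv² = (19/20)Mv².
Energy conservation: (19/20)Mv₀² + Mgh = (19/20)Mv², so v² = v₀² + 2gh/(1+k).
v = √(2.96² + 2×10×2.38/1.9) = √33.81 ≈ 5.82 m/s.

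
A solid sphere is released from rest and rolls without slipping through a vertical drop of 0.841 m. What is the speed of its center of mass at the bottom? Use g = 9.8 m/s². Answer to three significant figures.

For this body I = (2/5)MR², i.e. k = I/(MR²) = 0.4.
Since it rolls without slipping, ω = v/R and KE = ½Mv² + ½Iω² = ½(1+k)Mv² = (7/10)Mv².
Energy conservation: Mgh = (7/10)Mv², so v = √(2gh/(1+k)) = √(2 × 9.8 × 0.841 / 1.4) ≈ 3.43 m/s.

v ≈ 3.43 m/s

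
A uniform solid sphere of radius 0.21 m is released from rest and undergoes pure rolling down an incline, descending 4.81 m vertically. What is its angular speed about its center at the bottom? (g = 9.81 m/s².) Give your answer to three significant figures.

ω ≈ 39.1 rad/s

With I = (2/5)MR², the ratio k = I/(MR²) is 0.4.
Pure rolling means v = ωR; then KE = ½Mv² + ½I(v/R)² = ½(1+k)Mv² = (7/10)Mv².
Energy conservation Mgh = ½(1+k)Mv² gives v = √(2gh/(1+k)) = √(2 × 9.81 × 4.81 / 1.4) = 8.21 m/s.
Then ω = v/R = 8.21 / 0.21 ≈ 39.1 rad/s.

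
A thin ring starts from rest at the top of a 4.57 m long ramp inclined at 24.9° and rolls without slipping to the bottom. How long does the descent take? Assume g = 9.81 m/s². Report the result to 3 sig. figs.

t ≈ 2.10 s

With I = MR², the ratio k = I/(MR²) is 1.
Along the incline Mg sinθ − f = Ma, and torque about the center fR = Iα = kMR²(a/R) gives f = kMa.
Hence a = g sinθ/(1+k) = 9.81×sin24.9°/2 = 2.065 m/s².
Starting from rest, L = ½at², so t = √(2L/a) = √(2×4.57/2.065) ≈ 2.10 s.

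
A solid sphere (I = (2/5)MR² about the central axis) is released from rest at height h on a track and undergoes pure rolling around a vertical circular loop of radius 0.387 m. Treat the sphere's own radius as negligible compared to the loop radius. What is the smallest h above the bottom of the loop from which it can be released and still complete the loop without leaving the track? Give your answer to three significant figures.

Here I = (2/5)MR², so the shape factor k = I/(MR²) = 0.4.
At the top, contact is just lost when gravity alone supplies the centripetal force: Mg = Mv_top²/r, i.e. v_top² = gr.
With ω = v/R, the kinetic energy at speed v is ½(1+k)Mv² = (7/10)Mv².
Energy conservation from release (height h) to the top (height 2r): Mgh = Mg(2r) + (7/10)M·gr.
Thus h_min = 2r + (1+k)r/2 = r(2 + 1.4/2) = 0.387 × 2.7 ≈ 1.04 m.

h_min ≈ 1.04 m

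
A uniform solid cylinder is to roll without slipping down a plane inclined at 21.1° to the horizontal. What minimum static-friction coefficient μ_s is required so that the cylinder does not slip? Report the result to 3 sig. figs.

The moment of inertia is (1/2)MR², giving k ≡ I/(MR²) = 0.5.
Along the incline Mg sinθ − f = Ma, and torque about the center fR = Iα = kMR²(a/R) gives f = kMa.
These give a = g sinθ/(1+k) and the required friction f = kMg sinθ/(1+k).
With N = Mg cosθ, the no-slip condition f ≤ μN gives μ_min = f/N = k tanθ/(1+k).
μ_min = 0.5 × tan21.1° / 1.5 ≈ 0.129.

μ_min ≈ 0.129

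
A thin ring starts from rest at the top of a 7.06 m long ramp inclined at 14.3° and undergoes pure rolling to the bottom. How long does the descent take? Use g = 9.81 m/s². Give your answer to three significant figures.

With I = MR², the ratio k = I/(MR²) is 1.
Along the incline Mg sinθ − f = Ma, and torque about the center fR = Iα = kMR²(a/R) gives f = kMa.
Hence a = g sinθ/(1+k) = 9.81×sin14.3°/2 = 1.212 m/s².
Starting from rest, L = ½at², so t = √(2L/a) = √(2×7.06/1.212) ≈ 3.41 s.

t ≈ 3.41 s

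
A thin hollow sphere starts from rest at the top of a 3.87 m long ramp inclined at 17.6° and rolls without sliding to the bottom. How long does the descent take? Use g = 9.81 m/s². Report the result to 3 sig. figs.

The moment of inertia is (2/3)MR², giving k ≡ I/(MR²) = 2/3.
Along the incline Mg sinθ − f = Ma, and torque about the center fR = Iα = kMR²(a/R) gives f = kMa.
Hence a = g sinθ/(1+k) = 9.81×sin17.6°/1.667 = 1.78 m/s².
Starting from rest, L = ½at², so t = √(2L/a) = √(2×3.87/1.78) ≈ 2.09 s.

t ≈ 2.09 s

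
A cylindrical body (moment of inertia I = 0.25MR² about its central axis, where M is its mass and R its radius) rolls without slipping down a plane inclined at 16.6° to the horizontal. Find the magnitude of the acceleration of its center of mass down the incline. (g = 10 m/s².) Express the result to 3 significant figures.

Here I = 0.25MR², so the shape factor k = I/(MR²) = 0.25.
Translational: Mg sinθ − f = Ma. Rotational about the CM: fR = Iα = kMRa, so f = kMa.
Eliminating f: Mg sinθ = (1+k)Ma, so a = g sinθ/(1+k) = 10 × sin16.6° / 1.25 ≈ 2.29 m/s².

a ≈ 2.29 m/s²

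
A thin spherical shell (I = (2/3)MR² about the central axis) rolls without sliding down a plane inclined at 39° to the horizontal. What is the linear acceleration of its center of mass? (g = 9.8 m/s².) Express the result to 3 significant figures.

With I = (2/3)MR², the ratio k = I/(MR²) is 2/3.
Newton's second law down the slope: Mg sinθ − f = Ma. The torque equation fR = Iα (with α = a/R) gives f = kMa.
Eliminating f: Mg sinθ = (1+k)Ma, so a = g sinθ/(1+k) = 9.8 × sin39° / 1.667 ≈ 3.70 m/s².

a ≈ 3.70 m/s²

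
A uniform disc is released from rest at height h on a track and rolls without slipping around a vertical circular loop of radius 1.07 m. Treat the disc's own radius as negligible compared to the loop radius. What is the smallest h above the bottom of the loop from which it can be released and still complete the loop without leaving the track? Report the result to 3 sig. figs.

h_min ≈ 2.94 m

Here I = (1/2)MR², so the shape factor k = I/(MR²) = 0.5.
At the top, contact is just lost when gravity alone supplies the centripetal force: Mg = Mv_top²/r, i.e. v_top² = gr.
With ω = v/R, the kinetic energy at speed v is ½(1+k)Mv² = (3/4)Mv².
Energy conservation from release (height h) to the top (height 2r): Mgh = Mg(2r) + (3/4)M·gr.
Thus h_min = 2r + (1+k)r/2 = r(2 + 1.5/2) = 1.07 × 2.75 ≈ 2.94 m.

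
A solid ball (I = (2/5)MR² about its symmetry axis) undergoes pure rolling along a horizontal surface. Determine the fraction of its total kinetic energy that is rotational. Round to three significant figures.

For this body I = (2/5)MR², i.e. k = I/(MR²) = 0.4.
With ω = v/R, KE_trans = ½Mv² and KE_rot = ½Iω² = ½kMv², so KE_total = ½(1+k)Mv².
The rotational fraction is therefore k/(1+k) = 0.4/1.4 ≈ 0.286.

fraction ≈ 0.286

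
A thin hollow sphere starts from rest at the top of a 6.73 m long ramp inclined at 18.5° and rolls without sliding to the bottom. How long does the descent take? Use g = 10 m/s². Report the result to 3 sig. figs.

t ≈ 2.66 s

Here I = (2/3)MR², so the shape factor k = I/(MR²) = 2/3.
Newton's second law down the slope: Mg sinθ − f = Ma. The torque equation fR = Iα (with α = a/R) gives f = kMa.
Hence a = g sinθ/(1+k) = 10×sin18.5°/1.667 = 1.904 m/s².
With constant a from rest, t = √(2L/a) = √(2·6.73/1.904) ≈ 2.66 s.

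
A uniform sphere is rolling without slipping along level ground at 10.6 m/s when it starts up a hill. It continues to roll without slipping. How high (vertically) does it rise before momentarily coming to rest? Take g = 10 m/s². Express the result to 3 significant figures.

h ≈ 7.87 m

Here I = (2/5)MR², so the shape factor k = I/(MR²) = 0.4.
The rolling condition ω = v/R makes the rotational term ½I(v/R)² = ½kMv², so KE_total = ½(1+k)Mv² = (7/10)Mv².
All of this converts to potential energy at the highest point: (7/10)Mv₀² = Mgh.
Thus h = (1+k)v₀²/(2g) = 1.4 × 10.6² / (2 × 10) ≈ 7.87 m.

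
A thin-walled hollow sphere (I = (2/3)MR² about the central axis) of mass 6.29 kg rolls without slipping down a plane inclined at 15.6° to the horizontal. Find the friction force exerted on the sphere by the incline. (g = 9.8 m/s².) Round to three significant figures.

f ≈ 6.63 N

For this body I = (2/3)MR², i.e. k = I/(MR²) = 2/3.
Newton's second law down the slope: Mg sinθ − f = Ma. The torque equation fR = Iα (with α = a/R) gives f = kMa.
Combining, a = g sinθ/(1+k) and f = kMa = kMg sinθ/(1+k).
f = (2/3) × 6.29 × 9.8 × sin15.6° / 1.667 ≈ 6.63 N.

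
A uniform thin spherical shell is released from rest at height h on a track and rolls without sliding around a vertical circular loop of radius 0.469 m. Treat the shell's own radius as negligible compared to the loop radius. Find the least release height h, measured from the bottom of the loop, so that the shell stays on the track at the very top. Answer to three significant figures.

With I = (2/3)MR², the ratio k = I/(MR²) is 2/3.
At the top, contact is just lost when gravity alone supplies the centripetal force: Mg = Mv_top²/r, i.e. v_top² = gr.
With ω = v/R, the kinetic energy at speed v is ½(1+k)Mv² = (5/6)Mv².
Energy conservation from release (height h) to the top (height 2r): Mgh = Mg(2r) + (5/6)M·gr.
Thus h_min = 2r + (1+k)r/2 = r(2 + 1.667/2) = 0.469 × 2.833 ≈ 1.33 m.

h_min ≈ 1.33 m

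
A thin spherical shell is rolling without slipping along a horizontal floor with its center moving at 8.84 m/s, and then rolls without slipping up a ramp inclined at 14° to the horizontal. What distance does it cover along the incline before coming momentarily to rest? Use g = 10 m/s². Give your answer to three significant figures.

The moment of inertia is (2/3)MR², giving k ≡ I/(MR²) = 2/3.
Since it rolls without slipping, ω = v/R and KE = ½Mv² + ½Iω² = ½(1+k)Mv² = (5/6)Mv².
Setting this equal to Mgh gives the vertical rise h = (1+k)v₀²/(2g) = 1.667×8.84²/(2×10) = 6.512 m.
Along the incline, d = h/sinθ = 6.512/sin14° ≈ 26.9 m.

d ≈ 26.9 m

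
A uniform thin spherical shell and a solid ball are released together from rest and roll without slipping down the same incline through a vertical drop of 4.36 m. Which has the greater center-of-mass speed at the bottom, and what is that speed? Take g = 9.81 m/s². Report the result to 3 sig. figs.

the solid ball, at v ≈ 7.82 m/s

For rolling without slipping, Mgh = ½(1+k)Mv² where k = I/(MR²), so v = √(2gh/(1+k)).
Uniform thin spherical shell: k = 2/3, giving v = √(2×9.81×4.36/1.667) = 7.164 m/s.
Solid ball: k = 0.4, giving v = √(2×9.81×4.36/1.4) = 7.817 m/s.
The smaller k wins: the solid ball, at ≈ 7.82 m/s.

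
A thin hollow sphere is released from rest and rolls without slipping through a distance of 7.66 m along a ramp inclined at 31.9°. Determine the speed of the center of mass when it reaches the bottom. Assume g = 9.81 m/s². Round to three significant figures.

v ≈ 6.90 m/s

For this body I = (2/3)MR², i.e. k = I/(MR²) = 2/3.
Rolling without slipping gives ω = v/R, so the total kinetic energy is ½Mv² + ½Iω² = ½(1+k)Mv² = (5/6)Mv².
The vertical drop is h = L sinθ = 7.66 × sin31.9° = 4.048 m.
Energy conservation: Mgh = (5/6)Mv², so v = √(2gh/(1+k)) = √(2 × 9.81 × 4.048 / 1.667) ≈ 6.90 m/s.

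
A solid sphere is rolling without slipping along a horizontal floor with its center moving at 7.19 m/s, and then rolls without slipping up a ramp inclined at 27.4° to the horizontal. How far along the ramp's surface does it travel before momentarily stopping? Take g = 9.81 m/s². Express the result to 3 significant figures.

The moment of inertia is (2/5)MR², giving k ≡ I/(MR²) = 0.4.
The rolling condition ω = v/R makes the rotational term ½I(v/R)² = ½kMv², so KE_total = ½(1+k)Mv² = (7/10)Mv².
Setting this equal to Mgh gives the vertical rise h = (1+k)v₀²/(2g) = 1.4×7.19²/(2×9.81) = 3.689 m.
Along the incline, d = h/sinθ = 3.689/sin27.4° ≈ 8.02 m.

d ≈ 8.02 m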